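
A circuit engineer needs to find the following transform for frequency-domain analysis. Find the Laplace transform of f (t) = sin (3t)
L{sin(wt)}=w/(s²+w²)
L{sin(3t)}=3/(s²+9)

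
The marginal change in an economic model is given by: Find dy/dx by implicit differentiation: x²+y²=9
Differentiate both sides: 2x+2y·(dy/dx) = 0
Solve: dy/dx = -2x/(2y) = -x/y

Answer: dy/dx = -x/y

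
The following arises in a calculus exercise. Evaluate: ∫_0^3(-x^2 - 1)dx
Step 1: Find antiderivative F(x)=(-1/3)x^3 - x
Step 2: F(3) - F(0)=-12 - (0)=-12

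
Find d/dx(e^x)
Chain rule: d/dx[e^u] = e^u · u' where u = x
u' = 1

Answer: 1·e^x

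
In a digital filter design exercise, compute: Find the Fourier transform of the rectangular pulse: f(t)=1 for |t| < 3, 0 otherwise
F(omega)=integral from -3 to 3 of e^(-j * omega * t) dt
=2 * sin(3 * omega)/omega=6 * sinc(3 * omega/pi)

Answer: 2 * sin(3 * omega)/omega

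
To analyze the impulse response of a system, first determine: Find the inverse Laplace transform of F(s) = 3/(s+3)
L^(-1){3/(s-a)}=c·e^(at)
Here a=-3, c=3

Answer: 3e^(-3t)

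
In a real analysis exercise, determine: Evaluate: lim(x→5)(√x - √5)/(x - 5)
Multiply by conjugate (√x + √5)/(√x + √5):
= (x - 5)/((x - 5)(√x + √5)) = 1/(√x + √5)
As x → 5: 1/(2√5)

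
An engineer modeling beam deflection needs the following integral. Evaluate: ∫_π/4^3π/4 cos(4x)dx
Antiderivative: sin(4x)/4
Evaluate at bounds: [sin(4·3π/4)/4] - [sin(4·π/4)/4]
=((0) - (0))/4=0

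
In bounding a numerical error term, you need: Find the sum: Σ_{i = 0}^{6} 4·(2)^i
Geometric series: S = a(1 - r^n)/(1 - r)
a = 4, r = 2, n = 7
S = 4(1-128)/-1 = 508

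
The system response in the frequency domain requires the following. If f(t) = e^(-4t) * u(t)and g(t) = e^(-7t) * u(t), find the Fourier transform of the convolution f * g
By the convolution theorem: F{f*g} = F(omega)*G(omega)
F(omega) = 1/(4 + j*omega), G(omega) = 1/(7 + j*omega)
F{f*g} = 1/((4 + j*omega)(7 + j*omega))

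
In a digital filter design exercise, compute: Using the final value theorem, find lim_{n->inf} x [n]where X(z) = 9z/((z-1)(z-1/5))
Final value theorem: lim x[n] = lim_{z->1} (z-1)*X(z)
(z-1)*X(z) = 9z/(z-1/5)
As z->1: 9/(1-1/5) = 9/(4/5) = 45/4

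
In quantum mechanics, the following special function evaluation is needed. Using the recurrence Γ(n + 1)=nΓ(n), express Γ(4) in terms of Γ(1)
Γ(4)=3Γ(3)=3·2Γ(2)=...=3!·Γ(1)=6·Γ(1)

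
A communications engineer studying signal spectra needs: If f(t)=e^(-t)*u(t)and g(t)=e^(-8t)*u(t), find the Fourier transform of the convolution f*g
By the convolution theorem: F{f*g}=F(omega)*G(omega)
F(omega)=1/(1 + j*omega), G(omega)=1/(8 + j*omega)
F{f*g}=1/((1 + j*omega)(8 + j*omega))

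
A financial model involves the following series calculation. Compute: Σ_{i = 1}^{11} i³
Using formula: Σ i^3=[n(n+1)/2]²=[11·12/2]²=4356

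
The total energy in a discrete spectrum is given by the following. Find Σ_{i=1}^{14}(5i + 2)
= 5·Σ i + 2·14 = 5·105 + 28 = 553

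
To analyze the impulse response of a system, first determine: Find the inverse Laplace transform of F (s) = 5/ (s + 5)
L^(-1){5/(s-a)} = c·e^(at)
Here a = -5, c = 5

Answer: 5e^(-5t)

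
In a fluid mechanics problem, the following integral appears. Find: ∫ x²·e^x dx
Integration by parts twice:
First: u = x², dv = e^x dx => x²e^x - 2∫ xe^x dx
Second: u = x, dv = e^x dx => xe^x - e^x
Combining: x²e^x - 2xe^x + 2e^x + C

Answer: e^x(x² - 2x + 2) + C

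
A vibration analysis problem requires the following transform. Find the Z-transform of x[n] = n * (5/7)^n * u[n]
Using the property Z{n*a^n*u[n]} = az/(z-a)^2
With a = 5/7: X(z) = (5/7)z/(z - 5/7)^2, |z| > 5/7

Answer: (5/7)z/(z - 5/7)^2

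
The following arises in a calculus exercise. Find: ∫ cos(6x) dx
Using substitution u=6x: ∫ cos(u) du/6=sin(u)/6 + C

Answer: (1/6)sin(6x) + C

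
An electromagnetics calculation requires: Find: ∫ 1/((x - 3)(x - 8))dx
Partial fractions: 1/((x-3)(x-8)) = A/(x-3)+B/(x-8)
A = -1/5, B = 1/5
∫ [-1/5· 1/(x-3)+1/5· 1/(x-8)] dx
= (1/5)[ln|x-8| - ln|x-3|]+C

Answer: (1/5)·ln|(x-8)/(x-3)|+C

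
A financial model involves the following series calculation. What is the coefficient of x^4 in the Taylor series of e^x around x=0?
Taylor series of e^x=Σ x^n/n!
Coefficient of x^4=1/4!=1/24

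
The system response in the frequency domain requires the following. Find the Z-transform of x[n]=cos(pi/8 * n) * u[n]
Z{cos(w0 * n) * u[n]} = z(z - cos(w0))/(z^2-2z * cos(w0)+1)
With w0 = pi/8: X(z) = z(z - cos(pi/8))/(z^2-2z * cos(pi/8)+1)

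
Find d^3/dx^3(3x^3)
Apply power rule 3 times:
d^1: 9x^2
d^2: 18x
d^3: 18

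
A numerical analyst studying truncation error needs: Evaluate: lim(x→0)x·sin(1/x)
Squeeze theorem: -|x| ≤ x·sin(1/x) ≤ |x|
Since x → 0 as x → 0, by squeeze theorem the limit is 0

Answer: 0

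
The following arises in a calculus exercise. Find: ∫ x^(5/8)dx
Power rule: ∫ x^(5/8) dx=x^(13/8)/(13/8)+C

Answer: (8/13)·x^(13/8)+C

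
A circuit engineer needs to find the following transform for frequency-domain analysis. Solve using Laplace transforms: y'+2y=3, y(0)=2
Take L of both sides: sY(s) - 2 + 2Y(s)=3/s
Y(s)(s + 2)=3/s + 2
Y(s)=3/(s(s + 2)) + 2/(s + 2)
Partial fractions: 3/(s(s + 2))=(3/2)/s - (3/2)/(s + 2)
So Y(s)=(3/2)/s + (1/2)/(s + 2)
Inverse transform (L^(-1){1/s}=1, L^(-1){1/(s + 2)}=e^(-2t)):

Answer: y(t)=3/2 + (1/2)·e^(-2t)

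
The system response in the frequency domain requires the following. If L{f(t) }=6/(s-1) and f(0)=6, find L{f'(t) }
L{f'(t)} = s·F(s) - f(0) = 6s/(s-1) - 6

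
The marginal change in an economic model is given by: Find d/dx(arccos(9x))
d/dx[arccos(u)] = -u'/√(1-u²), u = 9x, u' = 9

Answer: -9/√(1 - 81x²)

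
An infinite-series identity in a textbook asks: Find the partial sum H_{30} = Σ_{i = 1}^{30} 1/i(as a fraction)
H_30 = 1 + 1/2 + 1/3 + ... + 1/30
= 9304682830147/2329089562800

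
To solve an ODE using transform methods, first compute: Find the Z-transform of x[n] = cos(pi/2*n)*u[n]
Z{cos(w0*n)*u[n]} = z(z - cos(w0))/(z^2-2z*cos(w0)+1)
With w0 = pi/2: X(z) = z(z - cos(pi/2))/(z^2-2z*cos(pi/2)+1)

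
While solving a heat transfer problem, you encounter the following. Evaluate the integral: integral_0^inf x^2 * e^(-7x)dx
This is a Gamma integral. Substitute u = 7x (du = 7 dx):
integral_0^inf x^2 * e^(-7x) dx = (1/7^3) integral_0^inf u^2 * e^(-u) du
= Gamma(3)/7^3 = 2!/7^3 = 2/343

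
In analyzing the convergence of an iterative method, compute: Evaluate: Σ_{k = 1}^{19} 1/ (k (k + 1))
Partial fractions: 1/(k(k + 1))=1/k - 1/(k + 1)
Telescoping sum: 1(1 - 1/20)=1·19/20

Answer: 19/20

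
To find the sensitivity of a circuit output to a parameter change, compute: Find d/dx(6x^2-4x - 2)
Power rule: d/dx(ax^n) = n·a·x^(n-1)
Term by term: 12·x - 4

Answer: 12x - 4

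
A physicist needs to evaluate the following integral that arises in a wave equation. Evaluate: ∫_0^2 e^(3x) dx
Antiderivative: (1/3)e^(3x)
Evaluate: (1/3)(e^6 - 1)

Answer: (e^6 - 1)/3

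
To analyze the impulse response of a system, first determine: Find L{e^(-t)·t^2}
First shifting: L{e^(at)f(t)}=F(s-a)
L{t^2}=2/s^3
Shift s → s+1: 2/(s+1)^3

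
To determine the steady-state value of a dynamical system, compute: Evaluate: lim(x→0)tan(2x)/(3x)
tan(u) ≈ u for small u:
tan(2x)/(3x) ≈ 2x/(3x)=2/3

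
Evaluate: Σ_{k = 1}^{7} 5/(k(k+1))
Partial fractions: 5/(k(k + 1)) = 5/k - 5/(k + 1)
Telescoping sum: 5(1 - 1/8) = 5·7/8

Answer: 35/8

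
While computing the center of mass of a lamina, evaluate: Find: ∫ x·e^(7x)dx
Integration by parts: u = x, dv = e^(7x) dx
du = dx, v = e^(7x)/7
= x·e^(7x)/7 - ∫ e^(7x)/7 dx
= x·e^(7x)/7 - e^(7x)/49 + C

Answer: e^(7x)(x/7 - 1/49) + C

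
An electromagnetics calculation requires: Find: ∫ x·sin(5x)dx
By parts: u=x, dv=sin(5x) dx
du=dx, v=-cos(5x)/5
=-x·cos(5x)/5 + sin(5x)/5² + C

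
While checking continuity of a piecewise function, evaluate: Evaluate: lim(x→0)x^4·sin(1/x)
Squeeze theorem: -|x^4| ≤ x^4·sin(1/x) ≤ |x^4|
Since x^4 → 0 as x → 0, by squeeze theorem the limit is 0

Answer: 0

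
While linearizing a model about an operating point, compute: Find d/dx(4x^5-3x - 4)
Power rule: d/dx(ax^n) = n·a·x^(n-1)
Term by term: 20·x^4 - 3

Answer: 20x^4 - 3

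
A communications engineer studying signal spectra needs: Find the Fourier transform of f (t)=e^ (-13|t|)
Using the standard pair: F{e^(-a|t|)} = 2a/(a^2 + omega^2)
With a = 13: F(omega) = 26/(169 + omega^2)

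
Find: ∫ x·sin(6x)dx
By parts: u = x, dv = sin(6x) dx
du = dx, v = -cos(6x)/6
= -x·cos(6x)/6 + sin(6x)/6² + C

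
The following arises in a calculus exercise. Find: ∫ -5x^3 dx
Using power rule: ∫ -5x^3 dx = -5/4 x^4+C = (-5/4)x^4+C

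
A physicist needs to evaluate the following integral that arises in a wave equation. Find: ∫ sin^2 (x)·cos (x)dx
Let u = sin(x), du = cos(x) dx
∫ u^2 du = u^3/3+C

Answer: sin^3(x)/3+C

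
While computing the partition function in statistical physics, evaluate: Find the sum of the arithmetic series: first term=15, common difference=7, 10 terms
Last term: a_n=15 + (10 - 1)·7=78
Sum=n(a_1 + a_n)/2=10(15 + 78)/2=465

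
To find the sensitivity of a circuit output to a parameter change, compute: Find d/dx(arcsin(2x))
d/dx[arcsin(u)]=u'/√(1-u²), u=2x, u'=2

Answer: 2/√(1 - 4x²)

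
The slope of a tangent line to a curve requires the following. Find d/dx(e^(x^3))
Chain rule: d/dx[e^u]=e^u · u' where u=x^3
u'=3x^2

Answer: 3x^2·e^(x^3)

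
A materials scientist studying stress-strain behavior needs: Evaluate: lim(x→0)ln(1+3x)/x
L'Hôpital (0/0): lim 3/(1 + 3x) / 1 = 3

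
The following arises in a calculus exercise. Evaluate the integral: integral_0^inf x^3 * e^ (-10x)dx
This is a Gamma integral. Substitute u=10x (du=10 dx):
integral_0^inf x^3*e^(-10x) dx=(1/10^4) integral_0^inf u^3*e^(-u) du
=Gamma(4)/10^4=3!/10^4=6/10000

Answer: 3/5000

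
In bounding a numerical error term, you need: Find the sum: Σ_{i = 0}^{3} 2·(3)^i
Geometric series: S = a(1 - r^n)/(1 - r)
a = 2, r = 3, n = 4
S = 2(1-81)/-2 = 80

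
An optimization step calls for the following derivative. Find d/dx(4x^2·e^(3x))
Product rule: (fg)' = f'g + fg'
f = 4x^2, f' = 8x
g = e^(3x), g' = 3·e^(3x)

Answer: 8x·e^(3x) + 12x^2·e^(3x)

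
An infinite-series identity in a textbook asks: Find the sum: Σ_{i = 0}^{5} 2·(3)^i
Geometric series: S=a(1 - r^n)/(1 - r)
a=2, r=3, n=6
S=2(1 - 729)/-2=728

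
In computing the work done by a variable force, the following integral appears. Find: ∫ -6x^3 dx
Using power rule: ∫ -6x^3 dx = -6/4 x^4 + C = (-3/2)x^4 + C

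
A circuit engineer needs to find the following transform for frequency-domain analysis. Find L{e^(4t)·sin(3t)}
First shifting: L{e^(at)f(t)}=F(s-a)
L{sin(3t)}=3/(s² + 9)
Shift: 3/((s-4)² + 9)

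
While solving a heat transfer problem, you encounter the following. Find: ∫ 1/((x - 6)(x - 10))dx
Partial fractions: 1/((x-6)(x-10))=A/(x-6)+B/(x-10)
A=-1/4, B=1/4
∫ [-1/4· 1/(x-6)+1/4· 1/(x-10)] dx
=(1/4)[ln|x-10| - ln|x-6|]+C

Answer: (1/4)·ln|(x-10)/(x-6)|+C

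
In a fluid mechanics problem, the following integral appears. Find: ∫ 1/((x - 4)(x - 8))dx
Partial fractions: 1/((x-4)(x-8))=A/(x-4)+B/(x-8)
A=-1/4, B=1/4
∫ [-1/4· 1/(x-4)+1/4· 1/(x-8)] dx
=(1/4)[ln|x-8| - ln|x-4|]+C

Answer: (1/4)·ln|(x-8)/(x-4)|+C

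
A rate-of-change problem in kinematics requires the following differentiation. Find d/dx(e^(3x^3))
Chain rule: d/dx[e^u]=e^u · u' where u=3x^3
u'=9x^2

Answer: 9x^2·e^(3x^3)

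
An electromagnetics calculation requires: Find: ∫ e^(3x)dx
Since d/dx[e^(3x)]=3e^(3x), we get 1/3 e^(3x)+C

Answer: (1/3)e^(3x)+C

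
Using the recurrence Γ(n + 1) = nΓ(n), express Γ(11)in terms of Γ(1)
Γ(11) = 10Γ(10) = 10·9Γ(9) = ... = 10!·Γ(1) = 3628800·Γ(1)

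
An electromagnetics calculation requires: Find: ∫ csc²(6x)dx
Since d/dx[-cot(6x)] = 6csc²(6x), integral = -cot(6x)/6+C

Answer: (-1/6)cot(6x)+C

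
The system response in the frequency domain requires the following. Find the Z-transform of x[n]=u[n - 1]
Using the time-shift property: Z{u[n-1]}=z^(-1) * z/(z-1)
=z^(0)/(z-1)

Answer: 1/(z-1)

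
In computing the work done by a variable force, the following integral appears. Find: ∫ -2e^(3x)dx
Since d/dx[e^(3x)]=3e^(3x), we get -2/3 e^(3x)+C

Answer: (-2/3)e^(3x)+C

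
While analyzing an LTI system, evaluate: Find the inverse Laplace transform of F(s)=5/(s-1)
L^(-1){5/(s-a)} = c·e^(at)
Here a = 1, c = 5

Answer: 5e^(t)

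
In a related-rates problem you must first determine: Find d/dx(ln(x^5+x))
Chain rule: d/dx[ln(u)] = u'/u where u = x^5 + x
u' = 5x^4 + 1

Answer: (5x^4 + 1)/(x^5 + x)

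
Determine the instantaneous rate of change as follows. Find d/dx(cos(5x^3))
Chain rule: d/dx[cos(u)]=-sin(u)·u' where u=5x^3
u'=15x^2

Answer: -15x^2·sin(5x^3)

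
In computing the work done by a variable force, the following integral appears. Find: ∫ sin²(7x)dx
Using identity sin²(u)=(1 - cos(2u))/2:
∫ (1 - cos(14x))/2 dx=x/2 - sin(14x)/28+C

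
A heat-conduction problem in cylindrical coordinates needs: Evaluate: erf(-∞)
erf(-∞)=-1 (the error function is odd, so erf(-∞)=-erf(∞)=-1)

Answer: -1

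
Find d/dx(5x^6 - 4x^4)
Power rule: d/dx(ax^n)=n·a·x^(n-1)
Term by term: 30·x^5-16·x^3

Answer: 30x^5-16x^3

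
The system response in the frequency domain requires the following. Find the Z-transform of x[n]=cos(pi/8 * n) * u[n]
Z{cos(w0 * n) * u[n]}=z(z - cos(w0))/(z^2-2z * cos(w0)+1)
With w0=pi/8: X(z)=z(z - cos(pi/8))/(z^2-2z * cos(pi/8)+1)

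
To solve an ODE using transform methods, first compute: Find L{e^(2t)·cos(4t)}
First shifting: L{e^(at)f(t)} = F(s-a)
L{cos(4t)} = s/(s²+16)
Shift: (s-2)/((s-2)²+16)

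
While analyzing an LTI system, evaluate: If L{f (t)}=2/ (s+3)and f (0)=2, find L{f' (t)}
L{f'(t)}=s·F(s) - f(0)=2s/(s+3)-2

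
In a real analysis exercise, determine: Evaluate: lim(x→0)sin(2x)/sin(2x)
sin(u) ≈ u for small u:
sin(2x)/sin(2x) ≈ 2x/(2x) = 2/2

Answer: 1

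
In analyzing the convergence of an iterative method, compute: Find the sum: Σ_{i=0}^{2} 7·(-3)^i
Geometric series: S = a(1 - r^n)/(1 - r)
a = 7, r = -3, n = 3
S = 7(1+27)/4 = 49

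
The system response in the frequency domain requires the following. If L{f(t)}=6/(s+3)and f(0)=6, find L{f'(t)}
L{f'(t)}=s·F(s) - f(0)=6s/(s + 3) - 6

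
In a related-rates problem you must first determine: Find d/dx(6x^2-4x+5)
Power rule: d/dx(ax^n) = n·a·x^(n-1)
Term by term: 12·x - 4

Answer: 12x - 4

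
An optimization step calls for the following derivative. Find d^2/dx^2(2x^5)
Apply power rule 2 times:
d^1: 10x^4
d^2: 40x^3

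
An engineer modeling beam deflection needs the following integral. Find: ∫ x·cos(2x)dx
By parts: u=x, dv=cos(2x) dx
du=dx, v=sin(2x)/2
=x·sin(2x)/2 + cos(2x)/2² + C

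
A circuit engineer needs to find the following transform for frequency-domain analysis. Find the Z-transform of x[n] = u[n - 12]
Using the time-shift property: Z{u[n-12]}=z^(-12) * z/(z-1)
=z^(-11)/(z-1)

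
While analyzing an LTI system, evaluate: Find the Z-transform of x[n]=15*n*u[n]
Z{n * u[n]} = z/(z-1)^2
By linearity: Z{15 * n * u[n]} = 15z/(z-1)^2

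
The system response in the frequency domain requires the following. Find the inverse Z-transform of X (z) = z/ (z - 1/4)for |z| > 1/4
Standard pair: z/(z-a) <-> a^n*u[n] for causal signals
With a=1/4: x[n]=(1/4)^n*u[n]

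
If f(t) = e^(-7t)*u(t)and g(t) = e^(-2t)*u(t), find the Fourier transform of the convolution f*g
By the convolution theorem: F{f * g} = F(omega) * G(omega)
F(omega) = 1/(7+j * omega), G(omega) = 1/(2+j * omega)
F{f * g} = 1/((7+j * omega)(2+j * omega))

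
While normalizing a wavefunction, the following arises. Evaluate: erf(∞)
erf(∞) = 1 (the error function converges to 1)

Answer: 1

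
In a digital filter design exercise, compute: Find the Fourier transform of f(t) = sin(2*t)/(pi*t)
sin(W*t)/(pi*t)=(W/pi)*sinc(W*t/pi) is the impulse response of the ideal low-pass filter with cutoff W (here W=2).
Its Fourier transform is a rectangular function:
F(omega)=1 for |omega| < 2, 0 otherwise

Answer: rect(omega/4) [i.e., 1 for |omega| < 2, 0 otherwise]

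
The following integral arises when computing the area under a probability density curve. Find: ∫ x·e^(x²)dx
Let u=x², du=2x dx
∫ (1/2)e^u du=e^u/2 + C

Answer: e^(x²)/2 + C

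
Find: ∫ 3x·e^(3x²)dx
Let u=3x², du=6x dx
∫ (1/2)e^u du=e^u/2 + C

Answer: e^(3x²)/2 + C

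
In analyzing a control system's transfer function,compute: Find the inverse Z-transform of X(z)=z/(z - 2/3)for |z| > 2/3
Standard pair: z/(z-a) <-> a^n * u[n] for causal signals
With a=2/3: x[n]=(2/3)^n * u[n]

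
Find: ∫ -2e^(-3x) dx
Since d/dx[e^(-3x)] = -3e^(-3x), we get 2/3 e^(-3x)+C

Answer: (2/3)e^(-3x)+C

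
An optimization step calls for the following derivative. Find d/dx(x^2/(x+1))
Quotient rule: (f/g)' = (f'g - fg')/g²
f = x^2, f' = 2x
g = x + 1, g' = 1

Answer: (2x·(x + 1) - x^2)/(x + 1)²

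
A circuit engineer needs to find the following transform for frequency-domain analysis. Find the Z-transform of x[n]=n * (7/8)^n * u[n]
Using the property Z{n * a^n * u[n]}=az/(z-a)^2
With a=7/8: X(z)=(7/8)z/(z - 7/8)^2, |z| > 7/8

Answer: (7/8)z/(z - 7/8)^2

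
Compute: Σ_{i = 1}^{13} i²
Using formula: Σ i^2=n(n + 1)(2n + 1)/6=13·14·27/6=819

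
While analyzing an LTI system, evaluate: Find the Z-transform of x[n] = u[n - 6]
Using the time-shift property: Z{u[n-6]} = z^(-6) * z/(z-1)
= z^(-5)/(z-1)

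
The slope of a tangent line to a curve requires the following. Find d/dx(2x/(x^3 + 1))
Quotient rule: (f/g)' = (f'g - fg')/g²
f = 2x, f' = 2
g = x^3 + 1, g' = 3x^2

Answer: (2·(x^3 + 1) - 6x^3)/(x^3 + 1)²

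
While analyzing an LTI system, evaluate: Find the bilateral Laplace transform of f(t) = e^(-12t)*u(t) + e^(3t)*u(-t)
For e^(-12t) * u(t): L=1/(s+12), Re(s) > -12
For e^(3t) * u(-t): L=-1/(s-3), Re(s) < 3
Combined: F(s)=1/(s+12)-1/(s-3), -12 < Re(s) < 3

Answer: 1/(s+12)-1/(s-3), ROC: -12 < Re(s) < 3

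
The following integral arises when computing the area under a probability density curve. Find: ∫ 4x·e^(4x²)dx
Let u = 4x², du = 8x dx
∫ (1/2)e^u du = e^u/2+C

Answer: e^(4x²)/2+C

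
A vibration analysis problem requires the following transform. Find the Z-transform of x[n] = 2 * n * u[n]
Z{n * u[n]}=z/(z-1)^2
By linearity: Z{2 * n * u[n]}=2z/(z-1)^2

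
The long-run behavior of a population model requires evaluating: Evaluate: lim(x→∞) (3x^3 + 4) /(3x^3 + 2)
Divide numerator and denominator by x^3:
lim (3 + 4/x^3)/(3 + 2/x^3) = 1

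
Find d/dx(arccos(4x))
d/dx[arccos(u)]=-u'/√(1-u²), u=4x, u'=4

Answer: -4/√(1-16x²)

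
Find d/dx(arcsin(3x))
d/dx[arcsin(u)]=u'/√(1-u²), u=3x, u'=3

Answer: 3/√(1 - 9x²)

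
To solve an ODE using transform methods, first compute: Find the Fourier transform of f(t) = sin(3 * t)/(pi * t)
sin(W * t)/(pi * t) = (W/pi) * sinc(W * t/pi) is the impulse response of the ideal low-pass filter with cutoff W (here W = 3).
Its Fourier transform is a rectangular function:
F(omega) = 1 for |omega| < 3, 0 otherwise

Answer: rect(omega/6) [i.e., 1 for |omega| < 3, 0 otherwise]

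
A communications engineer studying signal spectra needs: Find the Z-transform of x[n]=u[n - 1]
Using the time-shift property: Z{u[n-1]}=z^(-1) * z/(z-1)
=z^(0)/(z-1)

Answer: 1/(z-1)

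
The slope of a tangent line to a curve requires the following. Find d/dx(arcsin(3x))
d/dx[arcsin(u)]=u'/√(1-u²), u=3x, u'=3

Answer: 3/√(1 - 9x²)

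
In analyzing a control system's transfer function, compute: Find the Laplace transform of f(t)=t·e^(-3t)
L{t·e^(at)} = 1/(s-a)²
L{t·e^(-3t)} = 1/(s + 3)²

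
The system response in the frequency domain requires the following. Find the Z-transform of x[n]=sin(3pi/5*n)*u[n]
Z{sin(w0 * n) * u[n]}=z * sin(w0)/(z^2 - 2z * cos(w0) + 1)
With w0=3pi/5: X(z)=z * sin(3pi/5)/(z^2 - 2z * cos(3pi/5) + 1)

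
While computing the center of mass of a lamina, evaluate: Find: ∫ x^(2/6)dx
Power rule: ∫ x^(1/3) dx = x^(4/3)/(4/3)+C

Answer: (3/4)·x^(4/3)+C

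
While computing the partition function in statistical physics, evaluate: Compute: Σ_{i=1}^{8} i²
Using formula: Σ i^2 = n(n+1)(2n+1)/6 = 8·9·17/6 = 204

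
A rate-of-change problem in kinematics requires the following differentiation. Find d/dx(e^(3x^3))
Chain rule: d/dx[e^u] = e^u · u' where u = 3x^3
u' = 9x^2

Answer: 9x^2·e^(3x^3)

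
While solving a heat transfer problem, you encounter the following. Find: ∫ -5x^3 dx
Using power rule: ∫ -5x^3 dx = -5/4 x^4+C = (-5/4)x^4+C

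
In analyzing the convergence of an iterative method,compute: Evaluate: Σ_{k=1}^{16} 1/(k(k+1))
Partial fractions: 1/(k(k+1))=1/k - 1/(k+1)
Telescoping sum: 1(1-1/17)=1·16/17

Answer: 16/17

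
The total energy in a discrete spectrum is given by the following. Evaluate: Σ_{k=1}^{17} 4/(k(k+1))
Partial fractions: 4/(k(k+1))=4/k - 4/(k+1)
Telescoping sum: 4(1-1/18)=4·17/18

Answer: 34/9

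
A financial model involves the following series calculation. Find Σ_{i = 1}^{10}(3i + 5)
=3·Σ i + 5·10=3·55 + 50=215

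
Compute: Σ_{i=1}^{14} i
Using formula: Σ i^1=n(n+1)/2=14·15/2=105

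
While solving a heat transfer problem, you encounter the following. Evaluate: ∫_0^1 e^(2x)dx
Antiderivative: (1/2)e^(2x)
Evaluate: (1/2)(e^2 - 1)

Answer: (e^2 - 1)/2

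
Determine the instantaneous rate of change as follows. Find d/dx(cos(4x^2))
Chain rule: d/dx[cos(u)]=-sin(u)·u' where u=4x^2
u'=8x

Answer: -8x·sin(4x^2)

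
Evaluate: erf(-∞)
erf(-∞) = -1 (the error function is odd, so erf(-∞) = -erf(∞) = -1)

Answer: -1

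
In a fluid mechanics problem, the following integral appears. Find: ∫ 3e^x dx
Since d/dx[e^x]=+ e^x, we get 3e^x + C

Answer: 3e^x + C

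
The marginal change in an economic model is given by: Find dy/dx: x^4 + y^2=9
Differentiate: 4x^3 + 2y·(dy/dx) = 0
dy/dx = -4x^3/(2y)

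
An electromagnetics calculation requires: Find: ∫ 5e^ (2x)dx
Since d/dx[e^(2x)] = 2e^(2x), we get 5/2 e^(2x) + C

Answer: (5/2)e^(2x) + C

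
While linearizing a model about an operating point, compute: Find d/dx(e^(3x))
Chain rule: d/dx[e^u]=e^u · u' where u=3x
u'=3

Answer: 3·e^(3x)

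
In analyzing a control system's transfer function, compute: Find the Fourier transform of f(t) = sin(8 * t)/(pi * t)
sin(W*t)/(pi*t)=(W/pi)*sinc(W*t/pi) is the impulse response of the ideal low-pass filter with cutoff W (here W=8).
Its Fourier transform is a rectangular function:
F(omega)=1 for |omega| < 8, 0 otherwise

Answer: rect(omega/16) [i.e., 1 for |omega| < 8, 0 otherwise]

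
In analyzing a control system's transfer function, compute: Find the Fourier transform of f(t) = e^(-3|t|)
Using the standard pair: F{e^(-a|t|)} = 2a/(a^2+omega^2)
With a = 3: F(omega) = 6/(9+omega^2)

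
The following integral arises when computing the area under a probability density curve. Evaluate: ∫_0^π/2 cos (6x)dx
Antiderivative: sin(6x)/6
Evaluate at bounds: [sin(6·π/2)/6] - [sin(6·0)/6]
= ((0) - (0))/6 = 0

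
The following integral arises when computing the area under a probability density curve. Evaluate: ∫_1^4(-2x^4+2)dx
Step 1: Find antiderivative F(x)=(-2/5)x^5+2x
Step 2: F(4) - F(1)=-2008/5 - (8/5)=-2016/5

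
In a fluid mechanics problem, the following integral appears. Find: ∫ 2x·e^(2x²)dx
Let u=2x², du=4x dx
∫ (1/2)e^u du=e^u/2 + C

Answer: e^(2x²)/2 + C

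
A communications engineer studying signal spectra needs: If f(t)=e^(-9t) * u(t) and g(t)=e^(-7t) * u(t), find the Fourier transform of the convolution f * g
By the convolution theorem: F{f*g} = F(omega)*G(omega)
F(omega) = 1/(9 + j*omega), G(omega) = 1/(7 + j*omega)
F{f*g} = 1/((9 + j*omega)(7 + j*omega))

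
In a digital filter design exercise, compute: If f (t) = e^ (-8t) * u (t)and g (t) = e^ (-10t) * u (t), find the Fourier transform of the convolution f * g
By the convolution theorem: F{f*g}=F(omega)*G(omega)
F(omega)=1/(8 + j*omega), G(omega)=1/(10 + j*omega)
F{f*g}=1/((8 + j*omega)(10 + j*omega))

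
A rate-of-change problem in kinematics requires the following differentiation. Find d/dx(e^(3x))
Chain rule: d/dx[e^u] = e^u · u' where u = 3x
u' = 3

Answer: 3·e^(3x)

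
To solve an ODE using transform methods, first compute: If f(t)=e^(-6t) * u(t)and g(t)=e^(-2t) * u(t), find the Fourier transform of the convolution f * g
By the convolution theorem: F{f*g}=F(omega)*G(omega)
F(omega)=1/(6+j*omega), G(omega)=1/(2+j*omega)
F{f*g}=1/((6+j*omega)(2+j*omega))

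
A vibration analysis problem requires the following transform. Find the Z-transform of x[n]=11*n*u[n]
Z{n*u[n]}=z/(z-1)^2
By linearity: Z{11*n*u[n]}=11z/(z-1)^2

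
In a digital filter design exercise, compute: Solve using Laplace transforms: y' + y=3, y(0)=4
Take L of both sides: sY(s) - 4 + Y(s) = 3/s
Y(s)(s + 1) = 3/s + 4
Y(s) = 3/(s(s + 1)) + 4/(s + 1)
Partial fractions: 3/(s(s + 1)) = 3/s - 3/(s + 1)
So Y(s) = 3/s + 1/(s + 1)
Inverse transform (L^(-1){1/s} = 1, L^(-1){1/(s + 1)} = e^(-t)):

Answer: y(t) = 3 + e^(-t)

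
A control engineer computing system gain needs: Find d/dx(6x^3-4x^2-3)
Power rule: d/dx(ax^n)=n·a·x^(n-1)
Term by term: 18·x^2-8·x

Answer: 18x^2-8x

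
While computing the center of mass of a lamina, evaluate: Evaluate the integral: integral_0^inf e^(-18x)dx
integral_0^inf e^(-18x) dx=[-1/18*e^(-18x)]_0^inf
=0 - (-1/18)=1/18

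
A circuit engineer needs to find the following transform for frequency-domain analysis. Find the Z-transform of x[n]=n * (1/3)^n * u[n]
Using the property Z{n * a^n * u[n]}=az/(z-a)^2
With a=1/3: X(z)=(1/3)z/(z - 1/3)^2, |z| > 1/3

Answer: (1/3)z/(z - 1/3)^2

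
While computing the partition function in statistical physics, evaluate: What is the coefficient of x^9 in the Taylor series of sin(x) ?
sin(x)=Σ (-1)^k x^(2k + 1)/(2k + 1)!
For x^9: (-1)^4/9!=1/362880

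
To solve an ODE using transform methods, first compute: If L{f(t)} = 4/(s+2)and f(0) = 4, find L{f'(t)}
L{f'(t)} = s·F(s) - f(0) = 4s/(s+2)-4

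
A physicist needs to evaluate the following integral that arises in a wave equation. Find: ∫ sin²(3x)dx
Using identity sin²(u)=(1 - cos(2u))/2:
∫ (1 - cos(6x))/2 dx=x/2 - sin(6x)/12 + C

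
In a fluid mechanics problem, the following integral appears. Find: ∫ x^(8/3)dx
Power rule: ∫ x^(8/3) dx=x^(11/3)/(11/3) + C

Answer: (3/11)·x^(11/3) + C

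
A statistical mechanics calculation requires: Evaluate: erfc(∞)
erfc(x)=1 - erf(x); erfc(∞)=1 - erf(∞)=1-1=0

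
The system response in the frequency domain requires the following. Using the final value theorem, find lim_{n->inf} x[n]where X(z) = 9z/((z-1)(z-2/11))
Final value theorem: lim x[n]=lim_{z->1} (z-1)*X(z)
(z-1)*X(z)=9z/(z-2/11)
As z->1: 9/(1 - 2/11)=9/(9/11)=11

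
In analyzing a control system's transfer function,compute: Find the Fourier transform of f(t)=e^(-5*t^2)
The Fourier transform of a Gaussian e^(-a*t^2) is sqrt(pi/a)*e^(-omega^2/(4a)).
With a=5: F(omega)=sqrt(pi/5)*e^(-omega^2/20)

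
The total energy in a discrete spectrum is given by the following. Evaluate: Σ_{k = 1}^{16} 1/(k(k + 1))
Partial fractions: 1/(k(k + 1))=1/k - 1/(k + 1)
Telescoping sum: 1(1 - 1/17)=1·16/17

Answer: 16/17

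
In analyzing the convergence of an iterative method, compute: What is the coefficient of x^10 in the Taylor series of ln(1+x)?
ln(1 + x) = Σ (-1)^(n + 1) x^n/n
Coefficient of x^10 = (-1)^11/10 = -1/10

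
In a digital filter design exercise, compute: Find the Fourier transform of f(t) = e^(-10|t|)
Using the standard pair: F{e^(-a|t|)}=2a/(a^2+omega^2)
With a=10: F(omega)=20/(100+omega^2)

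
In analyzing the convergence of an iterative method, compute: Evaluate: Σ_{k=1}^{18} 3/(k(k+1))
Partial fractions: 3/(k(k+1))=3/k - 3/(k+1)
Telescoping sum: 3(1-1/19)=3·18/19

Answer: 54/19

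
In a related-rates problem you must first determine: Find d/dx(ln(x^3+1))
Chain rule: d/dx[ln(u)] = u'/u where u = x^3+1
u' = 3x^2

Answer: (3x^2)/(x^3+1)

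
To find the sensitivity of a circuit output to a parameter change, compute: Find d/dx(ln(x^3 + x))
Chain rule: d/dx[ln(u)]=u'/u where u=x^3 + x
u'=3x^2 + 1

Answer: (3x^2 + 1)/(x^3 + x)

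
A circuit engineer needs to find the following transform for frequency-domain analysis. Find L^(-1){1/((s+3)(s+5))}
Partial fractions: 1/((s+3)(s+5)) = A/(s+3)+B/(s+5)
Cover-up: A = 1/(s+5)|_{s = -3} = 1/2; B = 1/(s+3)|_{s = -5} = -1/2
L^(-1) = (1/2)e^(-3t) - (1/2)e^(-5t)

Answer: (1/2)(e^(-3t) - e^(-5t))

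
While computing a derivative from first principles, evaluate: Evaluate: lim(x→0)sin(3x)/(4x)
L'Hôpital (0/0): lim 3cos(3x)/4=3/4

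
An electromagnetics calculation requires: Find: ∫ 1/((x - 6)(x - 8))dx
Partial fractions: 1/((x-6)(x-8)) = A/(x-6) + B/(x-8)
A = -1/2, B = 1/2
∫ [-1/2· 1/(x-6) + 1/2· 1/(x-8)] dx
= (1/2)[ln|x-8| - ln|x-6|] + C

Answer: (1/2)·ln|(x-8)/(x-6)| + C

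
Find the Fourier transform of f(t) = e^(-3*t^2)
The Fourier transform of a Gaussian e^(-a * t^2) is sqrt(pi/a) * e^(-omega^2/(4a)).
With a = 3: F(omega) = sqrt(pi/3) * e^(-omega^2/12)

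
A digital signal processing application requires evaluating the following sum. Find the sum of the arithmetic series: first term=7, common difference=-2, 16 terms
Last term: a_n = 7 + (16 - 1)·-2 = -23
Sum = n(a_1 + a_n)/2 = 16(7 + (-23))/2 = -128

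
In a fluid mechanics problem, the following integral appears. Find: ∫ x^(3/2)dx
Power rule: ∫ x^(3/2) dx=x^(5/2)/(5/2) + C

Answer: (2/5)·x^(5/2) + C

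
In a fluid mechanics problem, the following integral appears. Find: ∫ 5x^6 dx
Using power rule: ∫ 5x^6 dx=5/7 x^7+C=(5/7)x^7+C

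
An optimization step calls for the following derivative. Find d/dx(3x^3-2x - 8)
Power rule: d/dx(ax^n) = n·a·x^(n-1)
Term by term: 9·x^2-2

Answer: 9x^2-2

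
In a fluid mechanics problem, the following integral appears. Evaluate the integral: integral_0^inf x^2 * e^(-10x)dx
This is a Gamma integral. Substitute u=10x (du=10 dx):
integral_0^inf x^2*e^(-10x) dx=(1/10^3) integral_0^inf u^2*e^(-u) du
=Gamma(3)/10^3=2!/10^3=2/1000

Answer: 1/500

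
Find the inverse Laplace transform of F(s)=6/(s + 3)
L^(-1){6/(s-a)}=c·e^(at)
Here a=-3, c=6

Answer: 6e^(-3t)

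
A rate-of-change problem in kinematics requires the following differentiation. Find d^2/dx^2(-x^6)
Apply power rule 2 times:
d^1: -6x^5
d^2: -30x^4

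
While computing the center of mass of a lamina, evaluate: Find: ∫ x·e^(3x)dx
Integration by parts: u=x, dv=e^(3x) dx
du=dx, v=e^(3x)/3
=x·e^(3x)/3 - ∫ e^(3x)/3 dx
=x·e^(3x)/3 - e^(3x)/9 + C

Answer: e^(3x)(x/3 - 1/9) + C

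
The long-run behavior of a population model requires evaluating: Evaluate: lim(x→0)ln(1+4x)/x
L'Hôpital (0/0): lim 4/(1 + 4x) / 1=4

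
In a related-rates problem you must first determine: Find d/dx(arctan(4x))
d/dx[arctan(u)]=u'/(1 + u²), u=4x, u'=4

Answer: 4/(1 + 16x²)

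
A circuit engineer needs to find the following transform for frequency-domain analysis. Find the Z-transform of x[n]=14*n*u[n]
Z{n * u[n]}=z/(z-1)^2
By linearity: Z{14 * n * u[n]}=14z/(z-1)^2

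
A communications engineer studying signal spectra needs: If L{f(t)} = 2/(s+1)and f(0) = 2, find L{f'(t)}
L{f'(t)}=s·F(s) - f(0)=2s/(s + 1) - 2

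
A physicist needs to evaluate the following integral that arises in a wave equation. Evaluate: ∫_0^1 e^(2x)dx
Antiderivative: (1/2)e^(2x)
Evaluate: (1/2)(e^2 - 1)

Answer: (e^2 - 1)/2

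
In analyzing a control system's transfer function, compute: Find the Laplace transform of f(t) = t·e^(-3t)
L{t·e^(at)} = 1/(s-a)²
L{t·e^(-3t)} = 1/(s + 3)²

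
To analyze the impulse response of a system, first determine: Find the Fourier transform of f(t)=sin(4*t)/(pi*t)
sin(W * t)/(pi * t) = (W/pi) * sinc(W * t/pi) is the impulse response of the ideal low-pass filter with cutoff W (here W = 4).
Its Fourier transform is a rectangular function:
F(omega) = 1 for |omega| < 4, 0 otherwise

Answer: rect(omega/8) [i.e., 1 for |omega| < 4, 0 otherwise]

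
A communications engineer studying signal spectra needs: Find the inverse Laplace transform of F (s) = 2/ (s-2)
L^(-1){2/(s-a)} = c·e^(at)
Here a = 2, c = 2

Answer: 2e^(2t)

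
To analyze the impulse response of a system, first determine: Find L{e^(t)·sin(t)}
First shifting: L{e^(at)f(t)}=F(s-a)
L{sin(t)}=1/(s² + 1)
Shift: 1/((s-1)² + 1)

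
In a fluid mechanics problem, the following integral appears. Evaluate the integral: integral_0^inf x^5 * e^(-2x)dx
This is a Gamma integral. Substitute u = 2x (du = 2 dx):
integral_0^inf x^5*e^(-2x) dx = (1/2^6) integral_0^inf u^5*e^(-u) du
= Gamma(6)/2^6 = 5!/2^6 = 120/64

Answer: 15/8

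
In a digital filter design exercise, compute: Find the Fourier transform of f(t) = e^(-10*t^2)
The Fourier transform of a Gaussian e^(-a*t^2) is sqrt(pi/a)*e^(-omega^2/(4a)).
With a=10: F(omega)=sqrt(pi/10)*e^(-omega^2/40)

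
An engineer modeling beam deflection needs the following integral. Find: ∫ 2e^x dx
Since d/dx[e^x]=+ e^x, we get 2e^x + C

Answer: 2e^x + C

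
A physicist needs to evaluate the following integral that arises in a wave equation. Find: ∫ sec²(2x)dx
Since d/dx[tan(2x)]=2sec²(2x), integral=tan(2x)/2+C

Answer: (1/2)tan(2x)+C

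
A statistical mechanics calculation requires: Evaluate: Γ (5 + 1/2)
Γ(n+1/2)=(2n)!√π/(4^n·n!)
=3628800√π/(1024·120)=(945/32)·√π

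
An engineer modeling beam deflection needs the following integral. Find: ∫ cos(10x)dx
Using substitution u=10x: ∫ cos(u) du/10=sin(u)/10 + C

Answer: (1/10)sin(10x) + C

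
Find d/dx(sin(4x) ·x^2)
Product rule: (fg)' = f'g+fg'
f = sin(4x), f' = 4·cos(4x)
g = x^2, g' = 2x

Answer: 4·cos(4x)·x^2+2·sin(4x)·x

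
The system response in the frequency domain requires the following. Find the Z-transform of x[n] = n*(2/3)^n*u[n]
Using the property Z{n * a^n * u[n]} = az/(z-a)^2
With a = 2/3: X(z) = (2/3)z/(z - 2/3)^2, |z| > 2/3

Answer: (2/3)z/(z - 2/3)^2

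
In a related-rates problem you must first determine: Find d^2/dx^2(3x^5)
Apply power rule 2 times:
d^1: 15x^4
d^2: 60x^3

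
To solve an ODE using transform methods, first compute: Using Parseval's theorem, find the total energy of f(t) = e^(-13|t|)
Parseval's theorem: E = integral |f(t)|^2 dt = (1/2pi) integral |F(omega)|^2 domega
E = integral_{-inf}^{inf} e^(-26|t|) dt = 2 * integral_0^inf e^(-26t) dt = 2/(2 * 13) = 1/13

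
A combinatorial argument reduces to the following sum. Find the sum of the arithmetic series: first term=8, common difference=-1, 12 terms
Last term: a_n = 8 + (12 - 1)·-1 = -3
Sum = n(a_1 + a_n)/2 = 12(8 + (-3))/2 = 30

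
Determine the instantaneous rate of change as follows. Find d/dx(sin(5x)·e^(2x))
Product rule: (fg)'=f'g+fg'
f=sin(5x), f'=5·cos(5x)
g=e^(2x), g'=2·e^(2x)

Answer: 5·cos(5x)·e^(2x)+2·sin(5x)·e^(2x)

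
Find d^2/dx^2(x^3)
Apply power rule 2 times:
d^1: 3x^2
d^2: 6x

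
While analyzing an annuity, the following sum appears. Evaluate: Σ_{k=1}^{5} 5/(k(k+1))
Partial fractions: 5/(k(k+1)) = 5/k - 5/(k+1)
Telescoping sum: 5(1-1/6) = 5·5/6

Answer: 25/6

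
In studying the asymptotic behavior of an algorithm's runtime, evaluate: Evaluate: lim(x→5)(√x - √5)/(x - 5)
Multiply by conjugate (√x + √5)/(√x + √5):
= (x - 5)/((x - 5)(√x + √5)) = 1/(√x + √5)
As x → 5: 1/(2√5)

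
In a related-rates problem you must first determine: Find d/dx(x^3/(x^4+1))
Quotient rule: (f/g)'=(f'g - fg')/g²
f=x^3, f'=3x^2
g=x^4 + 1, g'=4x^3

Answer: (3x^2·(x^4 + 1) - 4x^6)/(x^4 + 1)²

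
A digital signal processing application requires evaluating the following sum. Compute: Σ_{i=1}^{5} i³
Using formula: Σ i^3=[n(n + 1)/2]²=[5·6/2]²=225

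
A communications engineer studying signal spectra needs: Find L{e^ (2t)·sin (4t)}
First shifting: L{e^(at)f(t)}=F(s-a)
L{sin(4t)}=4/(s²+16)
Shift: 4/((s-2)²+16)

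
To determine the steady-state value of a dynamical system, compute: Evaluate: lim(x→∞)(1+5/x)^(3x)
Rewrite as [(1 + 5/x)^x]^3.
lim(1 + 5/x)^x = e^5, so limit = (e^5)^3 = e^15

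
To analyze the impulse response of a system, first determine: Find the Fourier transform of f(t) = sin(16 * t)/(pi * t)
sin(W * t)/(pi * t)=(W/pi) * sinc(W * t/pi) is the impulse response of the ideal low-pass filter with cutoff W (here W=16).
Its Fourier transform is a rectangular function:
F(omega)=1 for |omega| < 16, 0 otherwise

Answer: rect(omega/32) [i.e., 1 for |omega| < 16, 0 otherwise]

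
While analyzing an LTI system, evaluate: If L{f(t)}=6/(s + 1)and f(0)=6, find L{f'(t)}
L{f'(t)}=s·F(s) - f(0)=6s/(s + 1) - 6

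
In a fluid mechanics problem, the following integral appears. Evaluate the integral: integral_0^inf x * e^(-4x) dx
This is a Gamma integral. Substitute u=4x (du=4 dx):
integral_0^inf x*e^(-4x) dx=(1/4^2) integral_0^inf u^1*e^(-u) du
=Gamma(2)/4^2=1!/4^2=1/16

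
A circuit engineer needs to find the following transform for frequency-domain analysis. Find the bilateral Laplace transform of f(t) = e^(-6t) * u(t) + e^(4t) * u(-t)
For e^(-6t)*u(t): L=1/(s+6), Re(s) > -6
For e^(4t)*u(-t): L=-1/(s-4), Re(s) < 4
Combined: F(s)=1/(s+6)-1/(s-4), -6 < Re(s) < 4

Answer: 1/(s+6)-1/(s-4), ROC: -6 < Re(s) < 4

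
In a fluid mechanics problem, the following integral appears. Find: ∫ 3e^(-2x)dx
Since d/dx[e^(-2x)] = -2e^(-2x), we get -3/2 e^(-2x)+C

Answer: (-3/2)e^(-2x)+C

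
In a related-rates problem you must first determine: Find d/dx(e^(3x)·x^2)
Product rule: (fg)'=f'g+fg'
f=e^(3x), f'=3·e^(3x)
g=x^2, g'=2x

Answer: 3·e^(3x)·x^2+2·e^(3x)·x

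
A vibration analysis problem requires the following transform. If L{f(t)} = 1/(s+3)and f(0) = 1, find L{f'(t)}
L{f'(t)}=s·F(s) - f(0)=s/(s + 3) - 1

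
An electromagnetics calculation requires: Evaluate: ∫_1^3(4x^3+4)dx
Step 1: Find antiderivative F(x)=x^4 + 4x
Step 2: F(3) - F(1)=93 - (5)=88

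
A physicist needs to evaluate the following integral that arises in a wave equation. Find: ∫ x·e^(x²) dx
Let u=x², du=2x dx
∫ (1/2)e^u du=e^u/2 + C

Answer: e^(x²)/2 + C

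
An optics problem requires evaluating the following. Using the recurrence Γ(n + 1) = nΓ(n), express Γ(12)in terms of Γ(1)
Γ(12) = 11Γ(11) = 11·10Γ(10) = ... = 11!·Γ(1) = 39916800·Γ(1)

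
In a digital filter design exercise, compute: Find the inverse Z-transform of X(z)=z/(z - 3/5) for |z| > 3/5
Standard pair: z/(z-a) <-> a^n * u[n] for causal signals
With a=3/5: x[n]=(3/5)^n * u[n]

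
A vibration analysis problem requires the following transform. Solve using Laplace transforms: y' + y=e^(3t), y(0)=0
Take L: sY - 0 + Y=1/(s-3)
Y(s + 1)=1/(s-3) + 0
Y=1/((s-3)(s + 1)) + 0/(s + 1)
Partial fractions: 1/((s-3)(s + 1))=(1/4)/(s-3) - (1/4)/(s + 1)
So Y=(1/4)/(s-3) - (1/4)/(s + 1)
Inverse Laplace transform (L^(-1){1/(s-3)}=e^(3t), L^(-1){1/(s + 1)}=e^(-t)):

Answer: y(t)=(1/4)·e^(3t) - (1/4)·e^(-t)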